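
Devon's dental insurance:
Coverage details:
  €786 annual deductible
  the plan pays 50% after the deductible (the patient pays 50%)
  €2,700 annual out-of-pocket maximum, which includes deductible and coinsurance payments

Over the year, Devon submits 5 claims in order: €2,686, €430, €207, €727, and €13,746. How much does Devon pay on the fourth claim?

#1 (€2,686): €786 finishes the deductible; €1,900 goes to coinsurance; 50% of €1,900 = €950. Cost to patient: €1,736. OOP to date €1,736.
#2 (€430): 50% coinsurance on €430 = €215. Cost to patient: €215. OOP to date €1,951.
#3 (€207): deductible already satisfied, so patient's share is 50% × €207 = €103.50. Patient pays €103.50; OOP now €2,054.50.
#4 (€727): 50% coinsurance on €727 = €363.50. Cost to patient: €363.50. OOP to date €2,418.

€363.50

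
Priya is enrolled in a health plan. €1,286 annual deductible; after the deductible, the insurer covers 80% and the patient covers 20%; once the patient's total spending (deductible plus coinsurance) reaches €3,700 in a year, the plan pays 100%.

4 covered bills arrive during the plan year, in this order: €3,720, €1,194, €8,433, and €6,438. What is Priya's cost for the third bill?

#1 (€3,720): deductible takes €1,286, €2,434 remains; coinsurance €2,434 × 20% = €486.80. Patient owes €1,772.80 (running OOP €1,772.80).
#2 (€1,194): 20% coinsurance on €1,194 = €238.80. Patient owes €238.80 (running OOP €2,011.60).
#3 (€8,433): 20% coinsurance on €8,433 = €1,686.60. Patient owes €1,686.60 (running OOP €3,698.20).

€1,686.60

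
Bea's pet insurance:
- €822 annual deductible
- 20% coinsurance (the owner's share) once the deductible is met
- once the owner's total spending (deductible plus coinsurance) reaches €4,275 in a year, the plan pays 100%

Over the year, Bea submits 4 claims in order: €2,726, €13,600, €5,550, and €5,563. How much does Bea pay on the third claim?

#1 (€2,726): deductible takes €822, €1,904 remains; 20% of €1,904 = €380.80. Cost to owner: €1,202.80. OOP to date €1,202.80.
#2 (€13,600): deductible already satisfied, so owner's share is 20% × €13,600 = €2,720. Cost to owner: €2,720. OOP to date €3,922.80.
#3 (€5,550): 20% coinsurance on €5,550 = €1,110. That would push OOP to €5,032.80, over the €4,275 cap, so owner pays €4,275 − €3,922.80 = €352.20.

€352.20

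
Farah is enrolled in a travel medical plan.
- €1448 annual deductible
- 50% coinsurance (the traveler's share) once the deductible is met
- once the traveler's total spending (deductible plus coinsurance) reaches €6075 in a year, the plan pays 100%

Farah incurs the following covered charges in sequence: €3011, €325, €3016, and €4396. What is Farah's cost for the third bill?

€1508

Bill 1, €3011: €1448 finishes the deductible; €1563 goes to coinsurance; coinsurance €1563 × 50% = €781.50. Cost to traveler: €2229.50. OOP to date €2229.50.
Bill 2, €325: deductible already satisfied, so traveler's share is 50% × €325 = €162.50. Cost to traveler: €162.50. OOP to date €2392.
Bill 3, €3016: deductible met; 50% of €3016 = €1508. Traveler owes €1508 (running OOP €3900).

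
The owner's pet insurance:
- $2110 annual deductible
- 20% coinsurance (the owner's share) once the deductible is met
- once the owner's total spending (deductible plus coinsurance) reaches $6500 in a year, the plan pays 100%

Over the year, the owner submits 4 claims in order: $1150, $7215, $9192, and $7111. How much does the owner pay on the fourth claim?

#1 ($1150): fully absorbed by the deductible. Cost to owner: $1150. OOP to date $1150.
#2 ($7215): deductible takes $960, $6255 remains; coinsurance $6255 × 20% = $1251. Cost to owner: $2211. OOP to date $3361.
#3 ($9192): deductible already satisfied, so owner's share is 20% × $9192 = $1838.40. Cost to owner: $1838.40. OOP to date $5199.40.
#4 ($7111): deductible met; 20% of $7111 = $1422.20. Adding that to $5199.40 gives $6621.60, past the $6500 cap; owner pays only $6500 − $5199.40 = $1300.60.

$1300.60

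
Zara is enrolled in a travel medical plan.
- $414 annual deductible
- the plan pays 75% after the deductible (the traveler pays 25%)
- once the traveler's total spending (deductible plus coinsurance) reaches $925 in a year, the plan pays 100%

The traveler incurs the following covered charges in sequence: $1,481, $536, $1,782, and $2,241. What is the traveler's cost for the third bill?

$110.25

Claim 1 ($1,481): $414 to deductible, leaving $1,067; 25% of $1,067 = $266.75. Traveler pays $680.75; OOP now $680.75.
Claim 2 ($536): 25% coinsurance on $536 = $134. Traveler owes $134 (running OOP $814.75).
Claim 3 ($1,782): deductible already satisfied, so traveler's share is 25% × $1,782 = $445.50. OOP would hit $1,260.25 > $925, so the cap limits the traveler to $925 − $814.75 = $110.25.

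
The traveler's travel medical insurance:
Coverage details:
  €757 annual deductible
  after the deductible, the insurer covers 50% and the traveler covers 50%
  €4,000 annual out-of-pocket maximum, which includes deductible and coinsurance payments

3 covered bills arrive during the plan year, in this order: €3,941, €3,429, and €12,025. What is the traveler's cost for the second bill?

Bill 1, €3,941: €757 finishes the deductible; €3,184 goes to coinsurance; traveler's 50% is €1,592. Traveler owes €2,349 (running OOP €2,349).
Bill 2, €3,429: deductible already satisfied, so traveler's share is 50% × €3,429 = €1,714.50. Adding that to €2,349 gives €4,063.50, past the €4,000 cap; traveler pays only €4,000 − €2,349 = €1,651.

€1,651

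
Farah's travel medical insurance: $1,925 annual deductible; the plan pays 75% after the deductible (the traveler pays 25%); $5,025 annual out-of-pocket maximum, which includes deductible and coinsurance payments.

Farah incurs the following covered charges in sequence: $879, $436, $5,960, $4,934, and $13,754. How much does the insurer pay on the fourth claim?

$3,700.50

Claim 1 ($879): fully absorbed by the deductible. Cost to traveler: $879. OOP to date $879. Insurer: $879 − $879 = $0.
Claim 2 ($436): entire amount goes to the deductible. Traveler owes $436 (running OOP $1,315). Plan pays $436 − $436 = $0.
Claim 3 ($5,960): $610 finishes the deductible; $5,350 goes to coinsurance; coinsurance $5,350 × 25% = $1,337.50. Traveler owes $1,947.50 (running OOP $3,262.50). Insurer: $5,960 − $1,947.50 = $4,012.50.
Claim 4 ($4,934): deductible already satisfied, so traveler's share is 25% × $4,934 = $1,233.50. Cost to traveler: $1,233.50. OOP to date $4,496. Plan pays $4,934 − $1,233.50 = $3,700.50.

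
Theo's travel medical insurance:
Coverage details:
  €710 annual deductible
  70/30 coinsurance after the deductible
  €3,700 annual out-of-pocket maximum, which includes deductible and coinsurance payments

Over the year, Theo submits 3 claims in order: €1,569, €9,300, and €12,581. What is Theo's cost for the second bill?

€2,732.30

Bill 1, €1,569: deductible takes €710, €859 remains; 30% of €859 = €257.70. Cost to traveler: €967.70. OOP to date €967.70.
Bill 2, €9,300: deductible met; 30% of €9,300 = €2,790. OOP would hit €3,757.70 > €3,700, so the cap limits the traveler to €3,700 − €967.70 = €2,732.30.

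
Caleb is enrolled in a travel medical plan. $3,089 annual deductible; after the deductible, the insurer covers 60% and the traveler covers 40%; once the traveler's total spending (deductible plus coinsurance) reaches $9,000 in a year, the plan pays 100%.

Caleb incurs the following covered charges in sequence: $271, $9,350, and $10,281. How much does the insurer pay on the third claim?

$6,982.80

Claim 1 ($271): entire amount goes to the deductible. Traveler pays $271; OOP now $271. Plan pays $271 − $271 = $0.
Claim 2 ($9,350): deductible takes $2,818, $6,532 remains; coinsurance $6,532 × 40% = $2,612.80. Traveler owes $5,430.80 (running OOP $5,701.80). Insurer: $9,350 − $5,430.80 = $3,919.20.
Claim 3 ($10,281): deductible already satisfied, so traveler's share is 40% × $10,281 = $4,112.40. OOP would hit $9,814.20 > $9,000, so the cap limits the traveler to $9,000 − $5,701.80 = $3,298.20. Insurer: $10,281 − $3,298.20 = $6,982.80.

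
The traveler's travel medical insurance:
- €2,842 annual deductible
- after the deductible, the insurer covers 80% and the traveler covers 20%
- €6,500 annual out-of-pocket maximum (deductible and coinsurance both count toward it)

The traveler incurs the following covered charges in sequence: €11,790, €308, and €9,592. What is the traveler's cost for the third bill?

€1,806.80

#1 (€11,790): €2,842 to deductible, leaving €8,948; coinsurance €8,948 × 20% = €1,789.60. Cost to traveler: €4,631.60. OOP to date €4,631.60.
#2 (€308): 20% coinsurance on €308 = €61.60. Traveler owes €61.60 (running OOP €4,693.20).
#3 (€9,592): deductible already satisfied, so traveler's share is 20% × €9,592 = €1,918.40. That would push OOP to €6,611.60, over the €6,500 cap, so traveler pays €6,500 − €4,693.20 = €1,806.80.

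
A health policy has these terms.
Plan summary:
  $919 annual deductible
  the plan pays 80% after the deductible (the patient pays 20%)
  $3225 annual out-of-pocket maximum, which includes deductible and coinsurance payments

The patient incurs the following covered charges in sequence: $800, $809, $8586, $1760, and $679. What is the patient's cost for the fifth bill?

Claim 1 — $800: entire amount goes to the deductible. Patient pays $800; OOP now $800.
Claim 2 — $809: $119 finishes the deductible; $690 goes to coinsurance; patient's 20% is $138. Cost to patient: $257. OOP to date $1057.
Claim 3 — $8586: deductible already satisfied, so patient's share is 20% × $8586 = $1717.20. Patient pays $1717.20; OOP now $2774.20.
Claim 4 — $1760: deductible met; 20% of $1760 = $352. Patient owes $352 (running OOP $3126.20).
Claim 5 — $679: 20% coinsurance on $679 = $135.80. That would push OOP to $3262, over the $3225 cap, so patient pays $3225 − $3126.20 = $98.80.

$98.80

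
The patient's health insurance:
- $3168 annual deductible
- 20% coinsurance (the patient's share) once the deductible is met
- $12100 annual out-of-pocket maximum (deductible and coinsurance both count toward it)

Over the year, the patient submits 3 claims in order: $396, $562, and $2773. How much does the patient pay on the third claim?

$2322.60

Claim 1 — $396: all of it applies to the deductible. Patient owes $396 (running OOP $396).
Claim 2 — $562: entire amount goes to the deductible. Patient pays $562; OOP now $958.
Claim 3 — $2773: deductible takes $2210, $563 remains; 20% of $563 = $112.60. Patient owes $2322.60 (running OOP $3280.60).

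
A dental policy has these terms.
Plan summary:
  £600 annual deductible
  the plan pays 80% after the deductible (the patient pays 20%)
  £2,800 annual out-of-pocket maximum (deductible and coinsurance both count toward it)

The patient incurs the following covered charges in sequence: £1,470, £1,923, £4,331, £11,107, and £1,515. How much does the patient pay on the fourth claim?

£775.20

Claim 1 (£1,470): £600 finishes the deductible; £870 goes to coinsurance; patient's 20% is £174. Patient pays £774; OOP now £774.
Claim 2 (£1,923): 20% coinsurance on £1,923 = £384.60. Patient owes £384.60 (running OOP £1,158.60).
Claim 3 (£4,331): 20% coinsurance on £4,331 = £866.20. Patient pays £866.20; OOP now £2,024.80.
Claim 4 (£11,107): 20% coinsurance on £11,107 = £2,221.40. Adding that to £2,024.80 gives £4,246.20, past the £2,800 cap; patient pays only £2,800 − £2,024.80 = £775.20.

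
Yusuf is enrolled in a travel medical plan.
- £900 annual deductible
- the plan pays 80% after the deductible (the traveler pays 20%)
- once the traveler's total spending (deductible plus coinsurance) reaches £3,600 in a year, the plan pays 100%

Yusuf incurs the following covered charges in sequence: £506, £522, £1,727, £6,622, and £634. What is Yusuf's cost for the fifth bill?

Claim 1 (£506): fully absorbed by the deductible. Traveler pays £506; OOP now £506.
Claim 2 (£522): £394 finishes the deductible; £128 goes to coinsurance; coinsurance £128 × 20% = £25.60. Traveler pays £419.60; OOP now £925.60.
Claim 3 (£1,727): deductible already satisfied, so traveler's share is 20% × £1,727 = £345.40. Traveler owes £345.40 (running OOP £1,271).
Claim 4 (£6,622): deductible met; 20% of £6,622 = £1,324.40. Traveler owes £1,324.40 (running OOP £2,595.40).
Claim 5 (£634): 20% coinsurance on £634 = £126.80. Traveler pays £126.80; OOP now £2,722.20.

£126.80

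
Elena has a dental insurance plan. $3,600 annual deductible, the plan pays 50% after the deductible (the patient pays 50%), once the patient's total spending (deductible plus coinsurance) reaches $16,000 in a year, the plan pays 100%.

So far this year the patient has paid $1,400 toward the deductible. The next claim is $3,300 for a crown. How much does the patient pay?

$2,750

Deductible still to meet: $3,600 − $1,400 = $2,200.
The remaining $1,100 (= $3,300 − $2,200) moves to coinsurance.
50% of $1,100 = $550 falls to the patient.
That puts the patient's cost at $2,200 + $550 = $2,750 before any cap.
Cumulative spending $1,400 + $2,750 = $4,150 stays under the $16,000 maximum.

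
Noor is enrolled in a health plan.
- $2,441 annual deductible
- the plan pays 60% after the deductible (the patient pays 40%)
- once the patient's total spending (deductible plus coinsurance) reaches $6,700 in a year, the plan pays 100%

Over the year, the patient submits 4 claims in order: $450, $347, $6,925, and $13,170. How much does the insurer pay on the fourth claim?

Bill 1, $450: all of it applies to the deductible. Cost to patient: $450. OOP to date $450. Insurer: $450 − $450 = $0.
Bill 2, $347: all of it applies to the deductible. Cost to patient: $347. OOP to date $797. Plan pays $347 − $347 = $0.
Bill 3, $6,925: $1,644 to deductible, leaving $5,281; coinsurance $5,281 × 40% = $2,112.40. Patient owes $3,756.40 (running OOP $4,553.40). Plan pays $6,925 − $3,756.40 = $3,168.60.
Bill 4, $13,170: 40% coinsurance on $13,170 = $5,268. That would push OOP to $9,821.40, over the $6,700 cap, so patient pays $6,700 − $4,553.40 = $2,146.60. Plan pays $13,170 − $2,146.60 = $11,023.40.

$11,023.40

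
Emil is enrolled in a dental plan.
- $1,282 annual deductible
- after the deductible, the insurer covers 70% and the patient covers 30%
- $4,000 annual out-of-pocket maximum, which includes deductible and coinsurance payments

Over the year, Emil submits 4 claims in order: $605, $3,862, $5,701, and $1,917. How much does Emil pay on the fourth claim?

$52.20

Bill 1, $605: fully absorbed by the deductible. Patient pays $605; OOP now $605.
Bill 2, $3,862: $677 to deductible, leaving $3,185; 30% of $3,185 = $955.50. Patient owes $1,632.50 (running OOP $2,237.50).
Bill 3, $5,701: deductible met; 30% of $5,701 = $1,710.30. Cost to patient: $1,710.30. OOP to date $3,947.80.
Bill 4, $1,917: deductible met; 30% of $1,917 = $575.10. OOP would hit $4,522.90 > $4,000, so the cap limits the patient to $4,000 − $3,947.80 = $52.20.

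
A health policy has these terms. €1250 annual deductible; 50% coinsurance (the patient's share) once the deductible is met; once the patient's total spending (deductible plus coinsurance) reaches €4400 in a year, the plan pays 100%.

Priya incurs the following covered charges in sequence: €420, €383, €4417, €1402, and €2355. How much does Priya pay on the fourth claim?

€701

Bill 1, €420: entire amount goes to the deductible. Patient owes €420 (running OOP €420).
Bill 2, €383: all of it applies to the deductible. Cost to patient: €383. OOP to date €803.
Bill 3, €4417: €447 to deductible, leaving €3970; 50% of €3970 = €1985. Patient pays €2432; OOP now €3235.
Bill 4, €1402: deductible met; 50% of €1402 = €701. Patient owes €701 (running OOP €3936).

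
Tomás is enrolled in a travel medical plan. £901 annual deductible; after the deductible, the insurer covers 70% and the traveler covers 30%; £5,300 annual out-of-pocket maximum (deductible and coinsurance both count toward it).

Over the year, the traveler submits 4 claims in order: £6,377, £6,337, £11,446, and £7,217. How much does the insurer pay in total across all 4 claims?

£26,077

Claim 1 — £6,377: deductible takes £901, £5,476 remains; coinsurance £5,476 × 30% = £1,642.80. Traveler pays £2,543.80; OOP now £2,543.80. Insurer: £6,377 − £2,543.80 = £3,833.20.
Claim 2 — £6,337: deductible met; 30% of £6,337 = £1,901.10. Traveler owes £1,901.10 (running OOP £4,444.90). Plan pays £6,337 − £1,901.10 = £4,435.90.
Claim 3 — £11,446: deductible already satisfied, so traveler's share is 30% × £11,446 = £3,433.80. That would push OOP to £7,878.70, over the £5,300 cap, so traveler pays £5,300 − £4,444.90 = £855.10. Plan pays £11,446 − £855.10 = £10,590.90.
Claim 4 — £7,217: 30% coinsurance on £7,217 = £2,165.10. That would push OOP to £7,465.10, over the £5,300 cap, so traveler pays £5,300 − £5,300 = £0. Plan pays £7,217 − £0 = £7,217.
Insurer total = bills − traveler's total = £31,377 − £5,300 = £26,077.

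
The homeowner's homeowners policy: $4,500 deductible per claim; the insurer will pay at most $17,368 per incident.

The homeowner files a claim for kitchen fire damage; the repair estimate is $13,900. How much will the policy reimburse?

$9,400

Less the $4,500 deductible: $13,900 − $4,500 = $9,400.
That's under the $17,368 cap, so the insurer reimburses the full $9,400.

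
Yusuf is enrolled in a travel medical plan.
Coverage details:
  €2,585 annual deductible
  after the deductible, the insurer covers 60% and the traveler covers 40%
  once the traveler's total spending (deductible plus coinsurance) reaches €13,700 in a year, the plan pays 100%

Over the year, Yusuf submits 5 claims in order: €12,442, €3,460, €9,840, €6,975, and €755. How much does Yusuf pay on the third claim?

€3,936

Claim 1 — €12,442: €2,585 finishes the deductible; €9,857 goes to coinsurance; coinsurance €9,857 × 40% = €3,942.80. Traveler pays €6,527.80; OOP now €6,527.80.
Claim 2 — €3,460: 40% coinsurance on €3,460 = €1,384. Cost to traveler: €1,384. OOP to date €7,911.80.
Claim 3 — €9,840: 40% coinsurance on €9,840 = €3,936. Traveler pays €3,936; OOP now €11,847.80.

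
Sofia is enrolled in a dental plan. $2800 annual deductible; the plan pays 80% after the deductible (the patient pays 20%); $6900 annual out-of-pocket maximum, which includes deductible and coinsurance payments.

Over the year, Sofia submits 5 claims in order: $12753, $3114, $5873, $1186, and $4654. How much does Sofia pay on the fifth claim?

Claim 1 — $12753: deductible takes $2800, $9953 remains; 20% of $9953 = $1990.60. Patient owes $4790.60 (running OOP $4790.60).
Claim 2 — $3114: 20% coinsurance on $3114 = $622.80. Patient pays $622.80; OOP now $5413.40.
Claim 3 — $5873: 20% coinsurance on $5873 = $1174.60. Cost to patient: $1174.60. OOP to date $6588.
Claim 4 — $1186: deductible met; 20% of $1186 = $237.20. Patient owes $237.20 (running OOP $6825.20).
Claim 5 — $4654: 20% coinsurance on $4654 = $930.80. Adding that to $6825.20 gives $7756, past the $6900 cap; patient pays only $6900 − $6825.20 = $74.80.

$74.80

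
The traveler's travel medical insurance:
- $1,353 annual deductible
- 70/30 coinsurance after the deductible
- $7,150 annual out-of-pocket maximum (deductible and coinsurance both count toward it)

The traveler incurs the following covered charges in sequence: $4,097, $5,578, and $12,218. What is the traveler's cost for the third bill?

$3,300.40

Bill 1, $4,097: $1,353 to deductible, leaving $2,744; coinsurance $2,744 × 30% = $823.20. Traveler pays $2,176.20; OOP now $2,176.20.
Bill 2, $5,578: deductible already satisfied, so traveler's share is 30% × $5,578 = $1,673.40. Traveler pays $1,673.40; OOP now $3,849.60.
Bill 3, $12,218: deductible already satisfied, so traveler's share is 30% × $12,218 = $3,665.40. Adding that to $3,849.60 gives $7,515, past the $7,150 cap; traveler pays only $7,150 − $3,849.60 = $3,300.40.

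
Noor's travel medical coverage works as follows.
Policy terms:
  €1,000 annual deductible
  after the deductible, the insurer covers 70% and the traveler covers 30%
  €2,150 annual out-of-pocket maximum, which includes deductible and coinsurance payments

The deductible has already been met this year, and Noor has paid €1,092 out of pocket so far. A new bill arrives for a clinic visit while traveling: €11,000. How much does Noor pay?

With the deductible met, the entire €11,000 is subject to coinsurance.
30% of €11,000 = €3,300 falls to the traveler.
That would bring total out-of-pocket to €4,392, past the €2,150 cap. The traveler is capped at €2,150 − €1,092 = €1,058 on this claim.

€1,058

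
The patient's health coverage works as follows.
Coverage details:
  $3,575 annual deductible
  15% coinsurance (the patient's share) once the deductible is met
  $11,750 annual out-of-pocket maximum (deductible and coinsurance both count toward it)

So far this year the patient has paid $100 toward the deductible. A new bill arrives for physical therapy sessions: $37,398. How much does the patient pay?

Remaining deductible: $3,575 − $100 = $3,475.
The remaining $33,923 (= $37,398 − $3,475) moves to coinsurance.
Coinsurance: $33,923 × 15% = $5,088.45.
That puts the patient's cost at $3,475 + $5,088.45 = $8,563.45 before any cap.
Cumulative spending $100 + $8,563.45 = $8,663.45 stays under the $11,750 maximum.

$8,563.45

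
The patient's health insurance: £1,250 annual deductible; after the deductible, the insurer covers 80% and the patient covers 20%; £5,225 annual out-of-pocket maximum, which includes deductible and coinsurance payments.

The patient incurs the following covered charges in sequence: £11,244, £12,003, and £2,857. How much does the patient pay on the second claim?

£1,976.20

Bill 1, £11,244: deductible takes £1,250, £9,994 remains; coinsurance £9,994 × 20% = £1,998.80. Cost to patient: £3,248.80. OOP to date £3,248.80.
Bill 2, £12,003: 20% coinsurance on £12,003 = £2,400.60. That would push OOP to £5,649.40, over the £5,225 cap, so patient pays £5,225 − £3,248.80 = £1,976.20.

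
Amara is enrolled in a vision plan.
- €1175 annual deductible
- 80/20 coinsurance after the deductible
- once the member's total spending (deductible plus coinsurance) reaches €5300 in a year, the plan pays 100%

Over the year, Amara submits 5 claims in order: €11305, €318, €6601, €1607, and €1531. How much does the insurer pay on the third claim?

€5280.80

#1 (€11305): €1175 finishes the deductible; €10130 goes to coinsurance; coinsurance €10130 × 20% = €2026. Member owes €3201 (running OOP €3201). Insurer: €11305 − €3201 = €8104.
#2 (€318): 20% coinsurance on €318 = €63.60. Member owes €63.60 (running OOP €3264.60). Plan pays €318 − €63.60 = €254.40.
#3 (€6601): 20% coinsurance on €6601 = €1320.20. Cost to member: €1320.20. OOP to date €4584.80. Plan pays €6601 − €1320.20 = €5280.80.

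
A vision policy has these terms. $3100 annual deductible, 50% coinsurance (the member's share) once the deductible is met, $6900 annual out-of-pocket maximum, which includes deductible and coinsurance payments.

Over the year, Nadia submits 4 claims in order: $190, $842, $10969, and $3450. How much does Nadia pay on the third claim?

Bill 1, $190: fully absorbed by the deductible. Cost to member: $190. OOP to date $190.
Bill 2, $842: all of it applies to the deductible. Cost to member: $842. OOP to date $1032.
Bill 3, $10969: $2068 finishes the deductible; $8901 goes to coinsurance; 50% of $8901 = $4450.50. Together that's $2068 + $4450.50 = $6518.50. OOP would hit $7550.50 > $6900, so the cap limits the member to $6900 − $1032 = $5868.

$5868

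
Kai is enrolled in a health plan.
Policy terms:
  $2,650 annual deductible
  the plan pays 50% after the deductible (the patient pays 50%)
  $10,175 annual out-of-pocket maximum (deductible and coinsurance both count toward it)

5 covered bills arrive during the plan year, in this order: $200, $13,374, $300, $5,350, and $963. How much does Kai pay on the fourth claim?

$1,913

Claim 1 ($200): all of it applies to the deductible. Patient owes $200 (running OOP $200).
Claim 2 ($13,374): deductible takes $2,450, $10,924 remains; patient's 50% is $5,462. Patient owes $7,912 (running OOP $8,112).
Claim 3 ($300): 50% coinsurance on $300 = $150. Cost to patient: $150. OOP to date $8,262.
Claim 4 ($5,350): 50% coinsurance on $5,350 = $2,675. That would push OOP to $10,937, over the $10,175 cap, so patient pays $10,175 − $8,262 = $1,913.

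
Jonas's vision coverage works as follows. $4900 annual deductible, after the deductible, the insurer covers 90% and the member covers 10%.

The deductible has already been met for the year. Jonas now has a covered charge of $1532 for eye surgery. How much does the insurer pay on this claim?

With the deductible met, the entire $1532 is subject to coinsurance.
10% of $1532 = $153.20 falls to the member.
Insurer pays the balance: $1532 − $153.20 = $1378.80.

$1378.80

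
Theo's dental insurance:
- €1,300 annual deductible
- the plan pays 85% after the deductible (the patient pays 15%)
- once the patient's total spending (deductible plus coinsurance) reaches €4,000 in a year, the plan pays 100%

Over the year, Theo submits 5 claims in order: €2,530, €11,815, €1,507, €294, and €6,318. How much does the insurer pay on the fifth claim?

€5,844.90

Claim 1 (€2,530): deductible takes €1,300, €1,230 remains; coinsurance €1,230 × 15% = €184.50. Cost to patient: €1,484.50. OOP to date €1,484.50. Insurer: €2,530 − €1,484.50 = €1,045.50.
Claim 2 (€11,815): deductible already satisfied, so patient's share is 15% × €11,815 = €1,772.25. Patient pays €1,772.25; OOP now €3,256.75. Plan pays €11,815 − €1,772.25 = €10,042.75.
Claim 3 (€1,507): deductible already satisfied, so patient's share is 15% × €1,507 = €226.05. Cost to patient: €226.05. OOP to date €3,482.80. Plan pays €1,507 − €226.05 = €1,280.95.
Claim 4 (€294): deductible met; 15% of €294 = €44.10. Cost to patient: €44.10. OOP to date €3,526.90. Insurer: €294 − €44.10 = €249.90.
Claim 5 (€6,318): deductible met; 15% of €6,318 = €947.70. That would push OOP to €4,474.60, over the €4,000 cap, so patient pays €4,000 − €3,526.90 = €473.10. Plan pays €6,318 − €473.10 = €5,844.90.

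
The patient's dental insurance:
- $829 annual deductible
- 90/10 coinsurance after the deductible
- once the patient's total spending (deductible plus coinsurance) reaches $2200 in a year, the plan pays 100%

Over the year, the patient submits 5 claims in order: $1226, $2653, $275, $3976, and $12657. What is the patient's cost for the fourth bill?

Bill 1, $1226: $829 finishes the deductible; $397 goes to coinsurance; coinsurance $397 × 10% = $39.70. Patient pays $868.70; OOP now $868.70.
Bill 2, $2653: 10% coinsurance on $2653 = $265.30. Cost to patient: $265.30. OOP to date $1134.
Bill 3, $275: 10% coinsurance on $275 = $27.50. Patient pays $27.50; OOP now $1161.50.
Bill 4, $3976: 10% coinsurance on $3976 = $397.60. Patient pays $397.60; OOP now $1559.10.

$397.60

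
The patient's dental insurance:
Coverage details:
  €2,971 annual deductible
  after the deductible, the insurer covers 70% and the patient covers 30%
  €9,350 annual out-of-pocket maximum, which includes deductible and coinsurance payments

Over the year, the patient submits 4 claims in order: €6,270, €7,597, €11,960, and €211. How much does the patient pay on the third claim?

€3,110.20

Claim 1 (€6,270): €2,971 finishes the deductible; €3,299 goes to coinsurance; 30% of €3,299 = €989.70. Patient owes €3,960.70 (running OOP €3,960.70).
Claim 2 (€7,597): 30% coinsurance on €7,597 = €2,279.10. Patient pays €2,279.10; OOP now €6,239.80.
Claim 3 (€11,960): 30% coinsurance on €11,960 = €3,588. Adding that to €6,239.80 gives €9,827.80, past the €9,350 cap; patient pays only €9,350 − €6,239.80 = €3,110.20.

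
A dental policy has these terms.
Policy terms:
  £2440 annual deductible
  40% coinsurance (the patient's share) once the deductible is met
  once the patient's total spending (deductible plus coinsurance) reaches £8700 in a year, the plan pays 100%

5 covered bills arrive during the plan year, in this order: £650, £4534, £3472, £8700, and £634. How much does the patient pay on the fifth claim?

£253.60

Claim 1 (£650): all of it applies to the deductible. Cost to patient: £650. OOP to date £650.
Claim 2 (£4534): £1790 to deductible, leaving £2744; patient's 40% is £1097.60. Patient owes £2887.60 (running OOP £3537.60).
Claim 3 (£3472): deductible already satisfied, so patient's share is 40% × £3472 = £1388.80. Cost to patient: £1388.80. OOP to date £4926.40.
Claim 4 (£8700): deductible met; 40% of £8700 = £3480. Patient pays £3480; OOP now £8406.40.
Claim 5 (£634): 40% coinsurance on £634 = £253.60. Cost to patient: £253.60. OOP to date £8660.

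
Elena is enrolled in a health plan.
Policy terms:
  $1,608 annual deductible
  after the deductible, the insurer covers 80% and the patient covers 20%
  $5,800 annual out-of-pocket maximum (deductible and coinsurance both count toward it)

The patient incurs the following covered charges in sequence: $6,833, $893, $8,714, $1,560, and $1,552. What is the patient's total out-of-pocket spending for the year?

$5,196.80

Bill 1, $6,833: deductible takes $1,608, $5,225 remains; coinsurance $5,225 × 20% = $1,045. Patient pays $2,653; OOP now $2,653.
Bill 2, $893: 20% coinsurance on $893 = $178.60. Cost to patient: $178.60. OOP to date $2,831.60.
Bill 3, $8,714: deductible met; 20% of $8,714 = $1,742.80. Cost to patient: $1,742.80. OOP to date $4,574.40.
Bill 4, $1,560: 20% coinsurance on $1,560 = $312. Cost to patient: $312. OOP to date $4,886.40.
Bill 5, $1,552: deductible met; 20% of $1,552 = $310.40. Patient owes $310.40 (running OOP $5,196.80).
Total paid by the patient: $2,653 + $178.60 + $1,742.80 + $312 + $310.40 = $5,196.80.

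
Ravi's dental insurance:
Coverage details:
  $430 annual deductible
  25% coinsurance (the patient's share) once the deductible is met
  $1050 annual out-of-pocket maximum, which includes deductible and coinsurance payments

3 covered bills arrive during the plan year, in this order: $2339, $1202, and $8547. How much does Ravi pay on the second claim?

$142.75

Claim 1 ($2339): $430 to deductible, leaving $1909; patient's 25% is $477.25. Cost to patient: $907.25. OOP to date $907.25.
Claim 2 ($1202): 25% coinsurance on $1202 = $300.50. Adding that to $907.25 gives $1207.75, past the $1050 cap; patient pays only $1050 − $907.25 = $142.75.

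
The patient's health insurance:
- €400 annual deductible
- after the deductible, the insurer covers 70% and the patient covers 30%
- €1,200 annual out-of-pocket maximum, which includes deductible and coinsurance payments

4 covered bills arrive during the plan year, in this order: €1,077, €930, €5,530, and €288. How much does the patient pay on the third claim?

Bill 1, €1,077: €400 to deductible, leaving €677; 30% of €677 = €203.10. Cost to patient: €603.10. OOP to date €603.10.
Bill 2, €930: 30% coinsurance on €930 = €279. Patient owes €279 (running OOP €882.10).
Bill 3, €5,530: deductible already satisfied, so patient's share is 30% × €5,530 = €1,659. OOP would hit €2,541.10 > €1,200, so the cap limits the patient to €1,200 − €882.10 = €317.90.

€317.90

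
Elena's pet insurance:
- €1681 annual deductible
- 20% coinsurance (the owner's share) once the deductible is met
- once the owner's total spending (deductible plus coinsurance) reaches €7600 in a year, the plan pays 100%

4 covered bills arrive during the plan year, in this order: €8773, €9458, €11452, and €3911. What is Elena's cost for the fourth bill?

#1 (€8773): deductible takes €1681, €7092 remains; 20% of €7092 = €1418.40. Cost to owner: €3099.40. OOP to date €3099.40.
#2 (€9458): deductible met; 20% of €9458 = €1891.60. Cost to owner: €1891.60. OOP to date €4991.
#3 (€11452): deductible met; 20% of €11452 = €2290.40. Owner owes €2290.40 (running OOP €7281.40).
#4 (€3911): deductible met; 20% of €3911 = €782.20. OOP would hit €8063.60 > €7600, so the cap limits the owner to €7600 − €7281.40 = €318.60.

€318.60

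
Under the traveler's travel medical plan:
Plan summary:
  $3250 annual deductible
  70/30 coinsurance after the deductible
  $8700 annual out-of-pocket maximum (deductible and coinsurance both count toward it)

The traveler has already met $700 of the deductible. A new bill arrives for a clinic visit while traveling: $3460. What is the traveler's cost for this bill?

Remaining deductible: $3250 − $700 = $2550.
That leaves $3460 − $2550 = $910 for coinsurance.
Traveler's 30% share of $910 is $273.
So the traveler owes $2550 + $273 = $2823 before any cap.
Year-to-date out-of-pocket becomes $700 + $2823 = $3523, still under the $8700 maximum, so no cap applies.

$2823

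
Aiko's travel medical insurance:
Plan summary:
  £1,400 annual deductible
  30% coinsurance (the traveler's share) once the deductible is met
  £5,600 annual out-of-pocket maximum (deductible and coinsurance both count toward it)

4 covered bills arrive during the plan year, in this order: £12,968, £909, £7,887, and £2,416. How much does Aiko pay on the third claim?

#1 (£12,968): deductible takes £1,400, £11,568 remains; traveler's 30% is £3,470.40. Cost to traveler: £4,870.40. OOP to date £4,870.40.
#2 (£909): 30% coinsurance on £909 = £272.70. Cost to traveler: £272.70. OOP to date £5,143.10.
#3 (£7,887): deductible met; 30% of £7,887 = £2,366.10. Adding that to £5,143.10 gives £7,509.20, past the £5,600 cap; traveler pays only £5,600 − £5,143.10 = £456.90.

£456.90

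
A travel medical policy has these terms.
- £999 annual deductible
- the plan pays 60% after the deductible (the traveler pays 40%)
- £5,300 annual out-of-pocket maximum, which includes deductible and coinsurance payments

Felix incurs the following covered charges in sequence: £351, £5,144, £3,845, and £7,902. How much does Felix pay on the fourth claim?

£964.60

#1 (£351): all of it applies to the deductible. Traveler pays £351; OOP now £351.
#2 (£5,144): £648 to deductible, leaving £4,496; 40% of £4,496 = £1,798.40. Cost to traveler: £2,446.40. OOP to date £2,797.40.
#3 (£3,845): deductible met; 40% of £3,845 = £1,538. Traveler owes £1,538 (running OOP £4,335.40).
#4 (£7,902): 40% coinsurance on £7,902 = £3,160.80. OOP would hit £7,496.20 > £5,300, so the cap limits the traveler to £5,300 − £4,335.40 = £964.60.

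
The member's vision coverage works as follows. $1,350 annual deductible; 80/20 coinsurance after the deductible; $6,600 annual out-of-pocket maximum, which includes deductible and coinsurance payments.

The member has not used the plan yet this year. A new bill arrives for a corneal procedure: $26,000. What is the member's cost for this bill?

$6,280

Deductible not yet touched, so the first $1,350 of the bill goes to the deductible.
After the $1,350 deductible portion, $26,000 − $1,350 = $24,650 is subject to coinsurance.
20% of $24,650 = $4,930 falls to the member.
Member responsibility before any cap: $1,350 + $4,930 = $6,280.
Total out-of-pocket so far would be $0 + $6,280 = $6,280, below the $6,600 cap — no reduction.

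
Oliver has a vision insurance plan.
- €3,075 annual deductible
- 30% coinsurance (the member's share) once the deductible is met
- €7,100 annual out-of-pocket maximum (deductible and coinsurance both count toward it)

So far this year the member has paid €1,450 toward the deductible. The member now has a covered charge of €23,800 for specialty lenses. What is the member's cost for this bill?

€5,650

Deductible still to meet: €3,075 − €1,450 = €1,625.
After the €1,625 deductible portion, €23,800 − €1,625 = €22,175 is subject to coinsurance.
Member's 30% share of €22,175 is €6,652.50.
That puts the member's cost at €1,625 + €6,652.50 = €8,277.50 before any cap.
Year-to-date out-of-pocket would reach €1,450 + €8,277.50 = €9,727.50, above the €7,100 maximum, so the member pays only €7,100 − €1,450 = €5,650.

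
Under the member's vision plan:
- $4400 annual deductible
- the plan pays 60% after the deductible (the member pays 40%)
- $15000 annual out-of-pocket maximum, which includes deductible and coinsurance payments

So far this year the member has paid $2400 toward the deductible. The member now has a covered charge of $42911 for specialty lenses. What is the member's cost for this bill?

Deductible still to meet: $4400 − $2400 = $2000.
The remaining $40911 (= $42911 − $2000) moves to coinsurance.
Coinsurance: $40911 × 40% = $16364.40.
Member responsibility before any cap: $2000 + $16364.40 = $18364.40.
Year-to-date out-of-pocket would reach $2400 + $18364.40 = $20764.40, above the $15000 maximum, so the member pays only $15000 − $2400 = $12600.

$12600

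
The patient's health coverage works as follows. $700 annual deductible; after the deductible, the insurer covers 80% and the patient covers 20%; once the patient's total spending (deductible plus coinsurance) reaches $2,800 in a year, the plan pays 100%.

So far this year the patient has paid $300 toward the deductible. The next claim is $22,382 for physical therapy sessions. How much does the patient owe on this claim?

$2,500

Remaining deductible: $700 − $300 = $400.
After the $400 deductible portion, $22,382 − $400 = $21,982 is subject to coinsurance.
Coinsurance: $21,982 × 20% = $4,396.40.
That puts the patient's cost at $400 + $4,396.40 = $4,796.40 before any cap.
That would bring total out-of-pocket to $5,096.40, past the $2,800 cap. The patient is capped at $2,800 − $300 = $2,500 on this claim.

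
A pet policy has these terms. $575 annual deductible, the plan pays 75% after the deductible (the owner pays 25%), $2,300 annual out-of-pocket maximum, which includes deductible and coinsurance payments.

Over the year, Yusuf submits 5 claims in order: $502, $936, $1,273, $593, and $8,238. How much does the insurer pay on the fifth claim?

Bill 1, $502: fully absorbed by the deductible. Owner pays $502; OOP now $502. Plan pays $502 − $502 = $0.
Bill 2, $936: $73 to deductible, leaving $863; 25% of $863 = $215.75. Owner owes $288.75 (running OOP $790.75). Insurer: $936 − $288.75 = $647.25.
Bill 3, $1,273: 25% coinsurance on $1,273 = $318.25. Owner owes $318.25 (running OOP $1,109). Plan pays $1,273 − $318.25 = $954.75.
Bill 4, $593: 25% coinsurance on $593 = $148.25. Owner pays $148.25; OOP now $1,257.25. Insurer: $593 − $148.25 = $444.75.
Bill 5, $8,238: 25% coinsurance on $8,238 = $2,059.50. Adding that to $1,257.25 gives $3,316.75, past the $2,300 cap; owner pays only $2,300 − $1,257.25 = $1,042.75. Insurer: $8,238 − $1,042.75 = $7,195.25.

$7,195.25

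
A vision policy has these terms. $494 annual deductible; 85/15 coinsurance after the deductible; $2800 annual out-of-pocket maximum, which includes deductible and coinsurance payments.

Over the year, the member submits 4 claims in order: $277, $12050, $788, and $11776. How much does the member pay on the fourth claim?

$412.85

Claim 1 — $277: entire amount goes to the deductible. Member owes $277 (running OOP $277).
Claim 2 — $12050: $217 to deductible, leaving $11833; 15% of $11833 = $1774.95. Member pays $1991.95; OOP now $2268.95.
Claim 3 — $788: deductible already satisfied, so member's share is 15% × $788 = $118.20. Member pays $118.20; OOP now $2387.15.
Claim 4 — $11776: 15% coinsurance on $11776 = $1766.40. That would push OOP to $4153.55, over the $2800 cap, so member pays $2800 − $2387.15 = $412.85.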